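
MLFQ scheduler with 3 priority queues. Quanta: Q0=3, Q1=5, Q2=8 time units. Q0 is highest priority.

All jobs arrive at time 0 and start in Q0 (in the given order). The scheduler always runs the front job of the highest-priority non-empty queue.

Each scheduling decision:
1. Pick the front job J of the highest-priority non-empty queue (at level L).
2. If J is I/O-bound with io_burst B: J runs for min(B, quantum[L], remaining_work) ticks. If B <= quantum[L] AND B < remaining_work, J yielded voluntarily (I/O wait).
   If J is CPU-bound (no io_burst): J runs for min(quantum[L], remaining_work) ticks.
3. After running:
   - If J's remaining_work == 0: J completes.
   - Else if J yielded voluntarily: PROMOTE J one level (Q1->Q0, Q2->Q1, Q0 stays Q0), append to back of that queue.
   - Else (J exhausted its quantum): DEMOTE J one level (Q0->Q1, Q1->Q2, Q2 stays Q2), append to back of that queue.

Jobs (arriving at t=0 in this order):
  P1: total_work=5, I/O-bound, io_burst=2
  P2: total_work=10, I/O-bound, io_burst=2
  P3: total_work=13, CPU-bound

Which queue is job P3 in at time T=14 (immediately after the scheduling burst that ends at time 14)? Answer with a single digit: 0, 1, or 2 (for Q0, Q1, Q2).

t=0-2: P1@Q0 runs 2, rem=3, I/O yield, promote→Q0. Q0=[P2,P3,P1] Q1=[] Q2=[]
t=2-4: P2@Q0 runs 2, rem=8, I/O yield, promote→Q0. Q0=[P3,P1,P2] Q1=[] Q2=[]
t=4-7: P3@Q0 runs 3, rem=10, quantum used, demote→Q1. Q0=[P1,P2] Q1=[P3] Q2=[]
t=7-9: P1@Q0 runs 2, rem=1, I/O yield, promote→Q0. Q0=[P2,P1] Q1=[P3] Q2=[]
t=9-11: P2@Q0 runs 2, rem=6, I/O yield, promote→Q0. Q0=[P1,P2] Q1=[P3] Q2=[]
t=11-12: P1@Q0 runs 1, rem=0, completes. Q0=[P2] Q1=[P3] Q2=[]
t=12-14: P2@Q0 runs 2, rem=4, I/O yield, promote→Q0. Q0=[P2] Q1=[P3] Q2=[]
t=14-16: P2@Q0 runs 2, rem=2, I/O yield, promote→Q0. Q0=[P2] Q1=[P3] Q2=[]
t=16-18: P2@Q0 runs 2, rem=0, completes. Q0=[] Q1=[P3] Q2=[]
t=18-23: P3@Q1 runs 5, rem=5, quantum used, demote→Q2. Q0=[] Q1=[] Q2=[P3]
t=23-28: P3@Q2 runs 5, rem=0, completes. Q0=[] Q1=[] Q2=[]

Answer: 1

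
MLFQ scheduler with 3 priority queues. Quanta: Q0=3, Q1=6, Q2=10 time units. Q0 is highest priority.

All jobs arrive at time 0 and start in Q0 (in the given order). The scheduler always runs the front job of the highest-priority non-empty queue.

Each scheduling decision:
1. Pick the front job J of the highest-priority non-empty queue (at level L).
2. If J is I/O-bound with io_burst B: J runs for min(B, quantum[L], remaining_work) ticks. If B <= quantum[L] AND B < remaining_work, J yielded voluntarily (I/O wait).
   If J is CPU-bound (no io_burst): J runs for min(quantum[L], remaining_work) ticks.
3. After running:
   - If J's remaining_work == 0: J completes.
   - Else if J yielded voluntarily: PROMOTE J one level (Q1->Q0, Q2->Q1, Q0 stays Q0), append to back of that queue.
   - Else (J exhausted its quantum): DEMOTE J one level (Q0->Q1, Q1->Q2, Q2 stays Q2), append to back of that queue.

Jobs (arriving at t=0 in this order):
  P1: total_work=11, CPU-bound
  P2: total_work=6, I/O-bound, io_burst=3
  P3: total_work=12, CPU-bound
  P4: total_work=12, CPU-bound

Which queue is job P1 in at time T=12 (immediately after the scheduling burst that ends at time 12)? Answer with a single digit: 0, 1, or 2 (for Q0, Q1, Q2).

t=0-3: P1@Q0 runs 3, rem=8, quantum used, demote→Q1. Q0=[P2,P3,P4] Q1=[P1] Q2=[]
t=3-6: P2@Q0 runs 3, rem=3, I/O yield, promote→Q0. Q0=[P3,P4,P2] Q1=[P1] Q2=[]
t=6-9: P3@Q0 runs 3, rem=9, quantum used, demote→Q1. Q0=[P4,P2] Q1=[P1,P3] Q2=[]
t=9-12: P4@Q0 runs 3, rem=9, quantum used, demote→Q1. Q0=[P2] Q1=[P1,P3,P4] Q2=[]
t=12-15: P2@Q0 runs 3, rem=0, completes. Q0=[] Q1=[P1,P3,P4] Q2=[]
t=15-21: P1@Q1 runs 6, rem=2, quantum used, demote→Q2. Q0=[] Q1=[P3,P4] Q2=[P1]
t=21-27: P3@Q1 runs 6, rem=3, quantum used, demote→Q2. Q0=[] Q1=[P4] Q2=[P1,P3]
t=27-33: P4@Q1 runs 6, rem=3, quantum used, demote→Q2. Q0=[] Q1=[] Q2=[P1,P3,P4]
t=33-35: P1@Q2 runs 2, rem=0, completes. Q0=[] Q1=[] Q2=[P3,P4]
t=35-38: P3@Q2 runs 3, rem=0, completes. Q0=[] Q1=[] Q2=[P4]
t=38-41: P4@Q2 runs 3, rem=0, completes. Q0=[] Q1=[] Q2=[]

Answer: 1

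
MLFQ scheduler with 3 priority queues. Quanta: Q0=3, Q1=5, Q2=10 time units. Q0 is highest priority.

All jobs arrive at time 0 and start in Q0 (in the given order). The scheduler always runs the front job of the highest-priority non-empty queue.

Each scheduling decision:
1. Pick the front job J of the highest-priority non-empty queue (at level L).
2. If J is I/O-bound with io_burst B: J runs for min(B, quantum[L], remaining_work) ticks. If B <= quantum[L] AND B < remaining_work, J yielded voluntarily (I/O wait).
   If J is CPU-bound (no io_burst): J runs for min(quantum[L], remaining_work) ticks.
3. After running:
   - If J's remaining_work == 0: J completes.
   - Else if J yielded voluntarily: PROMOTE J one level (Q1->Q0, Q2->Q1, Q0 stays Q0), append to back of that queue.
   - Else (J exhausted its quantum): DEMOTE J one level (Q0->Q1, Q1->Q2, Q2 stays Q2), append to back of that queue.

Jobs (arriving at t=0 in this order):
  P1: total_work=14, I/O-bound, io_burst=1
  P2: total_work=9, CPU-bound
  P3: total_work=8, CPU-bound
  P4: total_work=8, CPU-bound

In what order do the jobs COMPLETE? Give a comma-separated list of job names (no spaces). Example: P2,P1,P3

t=0-1: P1@Q0 runs 1, rem=13, I/O yield, promote→Q0. Q0=[P2,P3,P4,P1] Q1=[] Q2=[]
t=1-4: P2@Q0 runs 3, rem=6, quantum used, demote→Q1. Q0=[P3,P4,P1] Q1=[P2] Q2=[]
t=4-7: P3@Q0 runs 3, rem=5, quantum used, demote→Q1. Q0=[P4,P1] Q1=[P2,P3] Q2=[]
t=7-10: P4@Q0 runs 3, rem=5, quantum used, demote→Q1. Q0=[P1] Q1=[P2,P3,P4] Q2=[]
t=10-11: P1@Q0 runs 1, rem=12, I/O yield, promote→Q0. Q0=[P1] Q1=[P2,P3,P4] Q2=[]
t=11-12: P1@Q0 runs 1, rem=11, I/O yield, promote→Q0. Q0=[P1] Q1=[P2,P3,P4] Q2=[]
t=12-13: P1@Q0 runs 1, rem=10, I/O yield, promote→Q0. Q0=[P1] Q1=[P2,P3,P4] Q2=[]
t=13-14: P1@Q0 runs 1, rem=9, I/O yield, promote→Q0. Q0=[P1] Q1=[P2,P3,P4] Q2=[]
t=14-15: P1@Q0 runs 1, rem=8, I/O yield, promote→Q0. Q0=[P1] Q1=[P2,P3,P4] Q2=[]
t=15-16: P1@Q0 runs 1, rem=7, I/O yield, promote→Q0. Q0=[P1] Q1=[P2,P3,P4] Q2=[]
t=16-17: P1@Q0 runs 1, rem=6, I/O yield, promote→Q0. Q0=[P1] Q1=[P2,P3,P4] Q2=[]
t=17-18: P1@Q0 runs 1, rem=5, I/O yield, promote→Q0. Q0=[P1] Q1=[P2,P3,P4] Q2=[]
t=18-19: P1@Q0 runs 1, rem=4, I/O yield, promote→Q0. Q0=[P1] Q1=[P2,P3,P4] Q2=[]
t=19-20: P1@Q0 runs 1, rem=3, I/O yield, promote→Q0. Q0=[P1] Q1=[P2,P3,P4] Q2=[]
t=20-21: P1@Q0 runs 1, rem=2, I/O yield, promote→Q0. Q0=[P1] Q1=[P2,P3,P4] Q2=[]
t=21-22: P1@Q0 runs 1, rem=1, I/O yield, promote→Q0. Q0=[P1] Q1=[P2,P3,P4] Q2=[]
t=22-23: P1@Q0 runs 1, rem=0, completes. Q0=[] Q1=[P2,P3,P4] Q2=[]
t=23-28: P2@Q1 runs 5, rem=1, quantum used, demote→Q2. Q0=[] Q1=[P3,P4] Q2=[P2]
t=28-33: P3@Q1 runs 5, rem=0, completes. Q0=[] Q1=[P4] Q2=[P2]
t=33-38: P4@Q1 runs 5, rem=0, completes. Q0=[] Q1=[] Q2=[P2]
t=38-39: P2@Q2 runs 1, rem=0, completes. Q0=[] Q1=[] Q2=[]

Answer: P1,P3,P4,P2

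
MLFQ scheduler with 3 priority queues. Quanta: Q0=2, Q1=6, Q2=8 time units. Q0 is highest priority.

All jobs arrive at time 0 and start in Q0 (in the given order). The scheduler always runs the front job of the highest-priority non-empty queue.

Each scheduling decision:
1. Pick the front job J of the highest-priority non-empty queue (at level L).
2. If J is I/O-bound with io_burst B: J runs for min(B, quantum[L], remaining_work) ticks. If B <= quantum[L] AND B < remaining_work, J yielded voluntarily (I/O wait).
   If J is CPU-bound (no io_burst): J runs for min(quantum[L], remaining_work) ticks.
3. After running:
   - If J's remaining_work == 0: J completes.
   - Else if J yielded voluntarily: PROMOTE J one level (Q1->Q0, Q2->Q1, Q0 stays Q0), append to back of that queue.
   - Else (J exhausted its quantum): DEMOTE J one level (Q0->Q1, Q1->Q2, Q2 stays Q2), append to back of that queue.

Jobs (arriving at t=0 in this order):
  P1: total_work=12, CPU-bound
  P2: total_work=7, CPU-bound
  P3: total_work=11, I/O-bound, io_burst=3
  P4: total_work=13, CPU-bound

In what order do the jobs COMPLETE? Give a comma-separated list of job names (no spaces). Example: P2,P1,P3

Answer: P2,P3,P1,P4

Derivation:
t=0-2: P1@Q0 runs 2, rem=10, quantum used, demote→Q1. Q0=[P2,P3,P4] Q1=[P1] Q2=[]
t=2-4: P2@Q0 runs 2, rem=5, quantum used, demote→Q1. Q0=[P3,P4] Q1=[P1,P2] Q2=[]
t=4-6: P3@Q0 runs 2, rem=9, quantum used, demote→Q1. Q0=[P4] Q1=[P1,P2,P3] Q2=[]
t=6-8: P4@Q0 runs 2, rem=11, quantum used, demote→Q1. Q0=[] Q1=[P1,P2,P3,P4] Q2=[]
t=8-14: P1@Q1 runs 6, rem=4, quantum used, demote→Q2. Q0=[] Q1=[P2,P3,P4] Q2=[P1]
t=14-19: P2@Q1 runs 5, rem=0, completes. Q0=[] Q1=[P3,P4] Q2=[P1]
t=19-22: P3@Q1 runs 3, rem=6, I/O yield, promote→Q0. Q0=[P3] Q1=[P4] Q2=[P1]
t=22-24: P3@Q0 runs 2, rem=4, quantum used, demote→Q1. Q0=[] Q1=[P4,P3] Q2=[P1]
t=24-30: P4@Q1 runs 6, rem=5, quantum used, demote→Q2. Q0=[] Q1=[P3] Q2=[P1,P4]
t=30-33: P3@Q1 runs 3, rem=1, I/O yield, promote→Q0. Q0=[P3] Q1=[] Q2=[P1,P4]
t=33-34: P3@Q0 runs 1, rem=0, completes. Q0=[] Q1=[] Q2=[P1,P4]
t=34-38: P1@Q2 runs 4, rem=0, completes. Q0=[] Q1=[] Q2=[P4]
t=38-43: P4@Q2 runs 5, rem=0, completes. Q0=[] Q1=[] Q2=[]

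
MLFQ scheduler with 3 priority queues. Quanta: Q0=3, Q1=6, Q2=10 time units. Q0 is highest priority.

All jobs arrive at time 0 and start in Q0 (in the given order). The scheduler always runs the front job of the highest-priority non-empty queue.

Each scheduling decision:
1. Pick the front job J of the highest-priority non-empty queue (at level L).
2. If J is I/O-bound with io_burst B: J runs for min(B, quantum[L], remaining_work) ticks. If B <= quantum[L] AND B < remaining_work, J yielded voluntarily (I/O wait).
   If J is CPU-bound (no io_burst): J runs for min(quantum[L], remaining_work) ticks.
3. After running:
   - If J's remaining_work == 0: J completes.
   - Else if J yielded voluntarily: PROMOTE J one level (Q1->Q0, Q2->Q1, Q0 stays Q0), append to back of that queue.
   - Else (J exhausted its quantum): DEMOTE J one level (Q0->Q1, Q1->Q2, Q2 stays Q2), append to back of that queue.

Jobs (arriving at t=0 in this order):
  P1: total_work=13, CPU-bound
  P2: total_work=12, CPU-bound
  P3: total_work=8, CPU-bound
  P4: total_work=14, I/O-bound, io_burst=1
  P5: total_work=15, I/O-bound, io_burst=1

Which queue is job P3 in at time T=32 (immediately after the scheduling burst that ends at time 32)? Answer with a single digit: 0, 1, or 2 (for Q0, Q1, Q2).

Answer: 1

Derivation:
t=0-3: P1@Q0 runs 3, rem=10, quantum used, demote→Q1. Q0=[P2,P3,P4,P5] Q1=[P1] Q2=[]
t=3-6: P2@Q0 runs 3, rem=9, quantum used, demote→Q1. Q0=[P3,P4,P5] Q1=[P1,P2] Q2=[]
t=6-9: P3@Q0 runs 3, rem=5, quantum used, demote→Q1. Q0=[P4,P5] Q1=[P1,P2,P3] Q2=[]
t=9-10: P4@Q0 runs 1, rem=13, I/O yield, promote→Q0. Q0=[P5,P4] Q1=[P1,P2,P3] Q2=[]
t=10-11: P5@Q0 runs 1, rem=14, I/O yield, promote→Q0. Q0=[P4,P5] Q1=[P1,P2,P3] Q2=[]
t=11-12: P4@Q0 runs 1, rem=12, I/O yield, promote→Q0. Q0=[P5,P4] Q1=[P1,P2,P3] Q2=[]
t=12-13: P5@Q0 runs 1, rem=13, I/O yield, promote→Q0. Q0=[P4,P5] Q1=[P1,P2,P3] Q2=[]
t=13-14: P4@Q0 runs 1, rem=11, I/O yield, promote→Q0. Q0=[P5,P4] Q1=[P1,P2,P3] Q2=[]
t=14-15: P5@Q0 runs 1, rem=12, I/O yield, promote→Q0. Q0=[P4,P5] Q1=[P1,P2,P3] Q2=[]
t=15-16: P4@Q0 runs 1, rem=10, I/O yield, promote→Q0. Q0=[P5,P4] Q1=[P1,P2,P3] Q2=[]
t=16-17: P5@Q0 runs 1, rem=11, I/O yield, promote→Q0. Q0=[P4,P5] Q1=[P1,P2,P3] Q2=[]
t=17-18: P4@Q0 runs 1, rem=9, I/O yield, promote→Q0. Q0=[P5,P4] Q1=[P1,P2,P3] Q2=[]
t=18-19: P5@Q0 runs 1, rem=10, I/O yield, promote→Q0. Q0=[P4,P5] Q1=[P1,P2,P3] Q2=[]
t=19-20: P4@Q0 runs 1, rem=8, I/O yield, promote→Q0. Q0=[P5,P4] Q1=[P1,P2,P3] Q2=[]
t=20-21: P5@Q0 runs 1, rem=9, I/O yield, promote→Q0. Q0=[P4,P5] Q1=[P1,P2,P3] Q2=[]
t=21-22: P4@Q0 runs 1, rem=7, I/O yield, promote→Q0. Q0=[P5,P4] Q1=[P1,P2,P3] Q2=[]
t=22-23: P5@Q0 runs 1, rem=8, I/O yield, promote→Q0. Q0=[P4,P5] Q1=[P1,P2,P3] Q2=[]
t=23-24: P4@Q0 runs 1, rem=6, I/O yield, promote→Q0. Q0=[P5,P4] Q1=[P1,P2,P3] Q2=[]
t=24-25: P5@Q0 runs 1, rem=7, I/O yield, promote→Q0. Q0=[P4,P5] Q1=[P1,P2,P3] Q2=[]
t=25-26: P4@Q0 runs 1, rem=5, I/O yield, promote→Q0. Q0=[P5,P4] Q1=[P1,P2,P3] Q2=[]
t=26-27: P5@Q0 runs 1, rem=6, I/O yield, promote→Q0. Q0=[P4,P5] Q1=[P1,P2,P3] Q2=[]
t=27-28: P4@Q0 runs 1, rem=4, I/O yield, promote→Q0. Q0=[P5,P4] Q1=[P1,P2,P3] Q2=[]
t=28-29: P5@Q0 runs 1, rem=5, I/O yield, promote→Q0. Q0=[P4,P5] Q1=[P1,P2,P3] Q2=[]
t=29-30: P4@Q0 runs 1, rem=3, I/O yield, promote→Q0. Q0=[P5,P4] Q1=[P1,P2,P3] Q2=[]
t=30-31: P5@Q0 runs 1, rem=4, I/O yield, promote→Q0. Q0=[P4,P5] Q1=[P1,P2,P3] Q2=[]
t=31-32: P4@Q0 runs 1, rem=2, I/O yield, promote→Q0. Q0=[P5,P4] Q1=[P1,P2,P3] Q2=[]
t=32-33: P5@Q0 runs 1, rem=3, I/O yield, promote→Q0. Q0=[P4,P5] Q1=[P1,P2,P3] Q2=[]
t=33-34: P4@Q0 runs 1, rem=1, I/O yield, promote→Q0. Q0=[P5,P4] Q1=[P1,P2,P3] Q2=[]
t=34-35: P5@Q0 runs 1, rem=2, I/O yield, promote→Q0. Q0=[P4,P5] Q1=[P1,P2,P3] Q2=[]
t=35-36: P4@Q0 runs 1, rem=0, completes. Q0=[P5] Q1=[P1,P2,P3] Q2=[]
t=36-37: P5@Q0 runs 1, rem=1, I/O yield, promote→Q0. Q0=[P5] Q1=[P1,P2,P3] Q2=[]
t=37-38: P5@Q0 runs 1, rem=0, completes. Q0=[] Q1=[P1,P2,P3] Q2=[]
t=38-44: P1@Q1 runs 6, rem=4, quantum used, demote→Q2. Q0=[] Q1=[P2,P3] Q2=[P1]
t=44-50: P2@Q1 runs 6, rem=3, quantum used, demote→Q2. Q0=[] Q1=[P3] Q2=[P1,P2]
t=50-55: P3@Q1 runs 5, rem=0, completes. Q0=[] Q1=[] Q2=[P1,P2]
t=55-59: P1@Q2 runs 4, rem=0, completes. Q0=[] Q1=[] Q2=[P2]
t=59-62: P2@Q2 runs 3, rem=0, completes. Q0=[] Q1=[] Q2=[]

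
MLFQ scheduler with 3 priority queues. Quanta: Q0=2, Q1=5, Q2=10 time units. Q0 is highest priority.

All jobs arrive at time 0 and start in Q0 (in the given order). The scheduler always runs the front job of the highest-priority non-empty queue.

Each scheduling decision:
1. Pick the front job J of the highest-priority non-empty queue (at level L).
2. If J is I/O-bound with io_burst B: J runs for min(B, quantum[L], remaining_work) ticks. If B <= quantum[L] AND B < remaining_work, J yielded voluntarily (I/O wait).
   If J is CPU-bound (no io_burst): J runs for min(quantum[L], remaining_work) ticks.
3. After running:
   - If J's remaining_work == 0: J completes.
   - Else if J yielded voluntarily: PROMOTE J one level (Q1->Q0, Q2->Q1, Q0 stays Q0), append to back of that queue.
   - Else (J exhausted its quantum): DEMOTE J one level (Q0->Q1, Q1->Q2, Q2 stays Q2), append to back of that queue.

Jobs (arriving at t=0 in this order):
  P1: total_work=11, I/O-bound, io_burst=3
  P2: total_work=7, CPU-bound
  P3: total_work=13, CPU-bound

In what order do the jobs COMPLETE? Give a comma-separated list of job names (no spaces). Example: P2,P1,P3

Answer: P2,P1,P3

Derivation:
t=0-2: P1@Q0 runs 2, rem=9, quantum used, demote→Q1. Q0=[P2,P3] Q1=[P1] Q2=[]
t=2-4: P2@Q0 runs 2, rem=5, quantum used, demote→Q1. Q0=[P3] Q1=[P1,P2] Q2=[]
t=4-6: P3@Q0 runs 2, rem=11, quantum used, demote→Q1. Q0=[] Q1=[P1,P2,P3] Q2=[]
t=6-9: P1@Q1 runs 3, rem=6, I/O yield, promote→Q0. Q0=[P1] Q1=[P2,P3] Q2=[]
t=9-11: P1@Q0 runs 2, rem=4, quantum used, demote→Q1. Q0=[] Q1=[P2,P3,P1] Q2=[]
t=11-16: P2@Q1 runs 5, rem=0, completes. Q0=[] Q1=[P3,P1] Q2=[]
t=16-21: P3@Q1 runs 5, rem=6, quantum used, demote→Q2. Q0=[] Q1=[P1] Q2=[P3]
t=21-24: P1@Q1 runs 3, rem=1, I/O yield, promote→Q0. Q0=[P1] Q1=[] Q2=[P3]
t=24-25: P1@Q0 runs 1, rem=0, completes. Q0=[] Q1=[] Q2=[P3]
t=25-31: P3@Q2 runs 6, rem=0, completes. Q0=[] Q1=[] Q2=[]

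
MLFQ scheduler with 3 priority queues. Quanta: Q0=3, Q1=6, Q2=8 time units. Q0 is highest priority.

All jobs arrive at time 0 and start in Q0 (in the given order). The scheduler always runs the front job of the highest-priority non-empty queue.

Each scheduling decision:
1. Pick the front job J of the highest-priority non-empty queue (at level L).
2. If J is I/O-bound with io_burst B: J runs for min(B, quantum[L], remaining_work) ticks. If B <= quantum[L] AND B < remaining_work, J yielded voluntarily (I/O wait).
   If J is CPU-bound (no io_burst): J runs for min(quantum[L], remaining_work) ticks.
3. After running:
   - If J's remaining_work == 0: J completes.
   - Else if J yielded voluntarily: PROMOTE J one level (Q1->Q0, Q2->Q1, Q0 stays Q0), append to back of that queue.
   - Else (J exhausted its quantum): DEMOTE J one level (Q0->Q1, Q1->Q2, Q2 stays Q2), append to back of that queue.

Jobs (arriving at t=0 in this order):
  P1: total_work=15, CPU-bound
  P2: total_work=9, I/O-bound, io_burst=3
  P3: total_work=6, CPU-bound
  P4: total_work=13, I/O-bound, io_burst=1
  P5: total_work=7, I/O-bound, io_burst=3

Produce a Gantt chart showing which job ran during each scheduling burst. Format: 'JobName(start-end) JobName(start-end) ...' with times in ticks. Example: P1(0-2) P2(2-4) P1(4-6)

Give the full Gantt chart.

t=0-3: P1@Q0 runs 3, rem=12, quantum used, demote→Q1. Q0=[P2,P3,P4,P5] Q1=[P1] Q2=[]
t=3-6: P2@Q0 runs 3, rem=6, I/O yield, promote→Q0. Q0=[P3,P4,P5,P2] Q1=[P1] Q2=[]
t=6-9: P3@Q0 runs 3, rem=3, quantum used, demote→Q1. Q0=[P4,P5,P2] Q1=[P1,P3] Q2=[]
t=9-10: P4@Q0 runs 1, rem=12, I/O yield, promote→Q0. Q0=[P5,P2,P4] Q1=[P1,P3] Q2=[]
t=10-13: P5@Q0 runs 3, rem=4, I/O yield, promote→Q0. Q0=[P2,P4,P5] Q1=[P1,P3] Q2=[]
t=13-16: P2@Q0 runs 3, rem=3, I/O yield, promote→Q0. Q0=[P4,P5,P2] Q1=[P1,P3] Q2=[]
t=16-17: P4@Q0 runs 1, rem=11, I/O yield, promote→Q0. Q0=[P5,P2,P4] Q1=[P1,P3] Q2=[]
t=17-20: P5@Q0 runs 3, rem=1, I/O yield, promote→Q0. Q0=[P2,P4,P5] Q1=[P1,P3] Q2=[]
t=20-23: P2@Q0 runs 3, rem=0, completes. Q0=[P4,P5] Q1=[P1,P3] Q2=[]
t=23-24: P4@Q0 runs 1, rem=10, I/O yield, promote→Q0. Q0=[P5,P4] Q1=[P1,P3] Q2=[]
t=24-25: P5@Q0 runs 1, rem=0, completes. Q0=[P4] Q1=[P1,P3] Q2=[]
t=25-26: P4@Q0 runs 1, rem=9, I/O yield, promote→Q0. Q0=[P4] Q1=[P1,P3] Q2=[]
t=26-27: P4@Q0 runs 1, rem=8, I/O yield, promote→Q0. Q0=[P4] Q1=[P1,P3] Q2=[]
t=27-28: P4@Q0 runs 1, rem=7, I/O yield, promote→Q0. Q0=[P4] Q1=[P1,P3] Q2=[]
t=28-29: P4@Q0 runs 1, rem=6, I/O yield, promote→Q0. Q0=[P4] Q1=[P1,P3] Q2=[]
t=29-30: P4@Q0 runs 1, rem=5, I/O yield, promote→Q0. Q0=[P4] Q1=[P1,P3] Q2=[]
t=30-31: P4@Q0 runs 1, rem=4, I/O yield, promote→Q0. Q0=[P4] Q1=[P1,P3] Q2=[]
t=31-32: P4@Q0 runs 1, rem=3, I/O yield, promote→Q0. Q0=[P4] Q1=[P1,P3] Q2=[]
t=32-33: P4@Q0 runs 1, rem=2, I/O yield, promote→Q0. Q0=[P4] Q1=[P1,P3] Q2=[]
t=33-34: P4@Q0 runs 1, rem=1, I/O yield, promote→Q0. Q0=[P4] Q1=[P1,P3] Q2=[]
t=34-35: P4@Q0 runs 1, rem=0, completes. Q0=[] Q1=[P1,P3] Q2=[]
t=35-41: P1@Q1 runs 6, rem=6, quantum used, demote→Q2. Q0=[] Q1=[P3] Q2=[P1]
t=41-44: P3@Q1 runs 3, rem=0, completes. Q0=[] Q1=[] Q2=[P1]
t=44-50: P1@Q2 runs 6, rem=0, completes. Q0=[] Q1=[] Q2=[]

Answer: P1(0-3) P2(3-6) P3(6-9) P4(9-10) P5(10-13) P2(13-16) P4(16-17) P5(17-20) P2(20-23) P4(23-24) P5(24-25) P4(25-26) P4(26-27) P4(27-28) P4(28-29) P4(29-30) P4(30-31) P4(31-32) P4(32-33) P4(33-34) P4(34-35) P1(35-41) P3(41-44) P1(44-50)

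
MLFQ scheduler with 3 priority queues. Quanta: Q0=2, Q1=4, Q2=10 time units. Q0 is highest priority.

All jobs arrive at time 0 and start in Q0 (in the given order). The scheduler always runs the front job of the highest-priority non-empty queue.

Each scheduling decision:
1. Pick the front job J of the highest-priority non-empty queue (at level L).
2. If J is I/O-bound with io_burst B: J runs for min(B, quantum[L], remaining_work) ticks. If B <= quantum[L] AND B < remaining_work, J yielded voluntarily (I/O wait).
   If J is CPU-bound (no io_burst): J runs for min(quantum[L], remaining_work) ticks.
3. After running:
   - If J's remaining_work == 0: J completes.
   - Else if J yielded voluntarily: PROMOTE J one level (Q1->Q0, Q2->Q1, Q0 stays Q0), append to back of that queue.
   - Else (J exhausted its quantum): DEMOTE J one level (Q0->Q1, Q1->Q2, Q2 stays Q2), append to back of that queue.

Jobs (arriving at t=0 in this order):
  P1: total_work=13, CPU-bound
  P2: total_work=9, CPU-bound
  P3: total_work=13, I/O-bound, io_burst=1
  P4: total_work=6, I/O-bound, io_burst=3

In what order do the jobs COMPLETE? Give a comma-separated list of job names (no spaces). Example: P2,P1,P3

Answer: P3,P4,P1,P2

Derivation:
t=0-2: P1@Q0 runs 2, rem=11, quantum used, demote→Q1. Q0=[P2,P3,P4] Q1=[P1] Q2=[]
t=2-4: P2@Q0 runs 2, rem=7, quantum used, demote→Q1. Q0=[P3,P4] Q1=[P1,P2] Q2=[]
t=4-5: P3@Q0 runs 1, rem=12, I/O yield, promote→Q0. Q0=[P4,P3] Q1=[P1,P2] Q2=[]
t=5-7: P4@Q0 runs 2, rem=4, quantum used, demote→Q1. Q0=[P3] Q1=[P1,P2,P4] Q2=[]
t=7-8: P3@Q0 runs 1, rem=11, I/O yield, promote→Q0. Q0=[P3] Q1=[P1,P2,P4] Q2=[]
t=8-9: P3@Q0 runs 1, rem=10, I/O yield, promote→Q0. Q0=[P3] Q1=[P1,P2,P4] Q2=[]
t=9-10: P3@Q0 runs 1, rem=9, I/O yield, promote→Q0. Q0=[P3] Q1=[P1,P2,P4] Q2=[]
t=10-11: P3@Q0 runs 1, rem=8, I/O yield, promote→Q0. Q0=[P3] Q1=[P1,P2,P4] Q2=[]
t=11-12: P3@Q0 runs 1, rem=7, I/O yield, promote→Q0. Q0=[P3] Q1=[P1,P2,P4] Q2=[]
t=12-13: P3@Q0 runs 1, rem=6, I/O yield, promote→Q0. Q0=[P3] Q1=[P1,P2,P4] Q2=[]
t=13-14: P3@Q0 runs 1, rem=5, I/O yield, promote→Q0. Q0=[P3] Q1=[P1,P2,P4] Q2=[]
t=14-15: P3@Q0 runs 1, rem=4, I/O yield, promote→Q0. Q0=[P3] Q1=[P1,P2,P4] Q2=[]
t=15-16: P3@Q0 runs 1, rem=3, I/O yield, promote→Q0. Q0=[P3] Q1=[P1,P2,P4] Q2=[]
t=16-17: P3@Q0 runs 1, rem=2, I/O yield, promote→Q0. Q0=[P3] Q1=[P1,P2,P4] Q2=[]
t=17-18: P3@Q0 runs 1, rem=1, I/O yield, promote→Q0. Q0=[P3] Q1=[P1,P2,P4] Q2=[]
t=18-19: P3@Q0 runs 1, rem=0, completes. Q0=[] Q1=[P1,P2,P4] Q2=[]
t=19-23: P1@Q1 runs 4, rem=7, quantum used, demote→Q2. Q0=[] Q1=[P2,P4] Q2=[P1]
t=23-27: P2@Q1 runs 4, rem=3, quantum used, demote→Q2. Q0=[] Q1=[P4] Q2=[P1,P2]
t=27-30: P4@Q1 runs 3, rem=1, I/O yield, promote→Q0. Q0=[P4] Q1=[] Q2=[P1,P2]
t=30-31: P4@Q0 runs 1, rem=0, completes. Q0=[] Q1=[] Q2=[P1,P2]
t=31-38: P1@Q2 runs 7, rem=0, completes. Q0=[] Q1=[] Q2=[P2]
t=38-41: P2@Q2 runs 3, rem=0, completes. Q0=[] Q1=[] Q2=[]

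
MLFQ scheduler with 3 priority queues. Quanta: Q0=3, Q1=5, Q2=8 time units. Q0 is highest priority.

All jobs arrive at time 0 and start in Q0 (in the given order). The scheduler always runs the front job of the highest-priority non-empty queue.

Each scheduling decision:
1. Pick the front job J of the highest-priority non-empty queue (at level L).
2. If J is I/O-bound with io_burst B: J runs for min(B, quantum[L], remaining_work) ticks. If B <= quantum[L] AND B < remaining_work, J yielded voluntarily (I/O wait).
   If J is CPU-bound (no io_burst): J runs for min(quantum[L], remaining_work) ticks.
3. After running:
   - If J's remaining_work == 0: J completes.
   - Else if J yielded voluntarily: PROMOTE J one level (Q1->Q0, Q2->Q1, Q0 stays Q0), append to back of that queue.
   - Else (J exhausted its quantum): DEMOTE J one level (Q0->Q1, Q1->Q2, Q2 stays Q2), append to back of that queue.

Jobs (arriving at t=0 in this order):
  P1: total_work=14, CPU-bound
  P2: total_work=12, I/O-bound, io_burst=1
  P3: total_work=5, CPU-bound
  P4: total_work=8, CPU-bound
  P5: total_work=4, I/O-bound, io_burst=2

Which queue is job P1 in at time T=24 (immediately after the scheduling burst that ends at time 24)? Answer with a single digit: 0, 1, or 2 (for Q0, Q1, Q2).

Answer: 1

Derivation:
t=0-3: P1@Q0 runs 3, rem=11, quantum used, demote→Q1. Q0=[P2,P3,P4,P5] Q1=[P1] Q2=[]
t=3-4: P2@Q0 runs 1, rem=11, I/O yield, promote→Q0. Q0=[P3,P4,P5,P2] Q1=[P1] Q2=[]
t=4-7: P3@Q0 runs 3, rem=2, quantum used, demote→Q1. Q0=[P4,P5,P2] Q1=[P1,P3] Q2=[]
t=7-10: P4@Q0 runs 3, rem=5, quantum used, demote→Q1. Q0=[P5,P2] Q1=[P1,P3,P4] Q2=[]
t=10-12: P5@Q0 runs 2, rem=2, I/O yield, promote→Q0. Q0=[P2,P5] Q1=[P1,P3,P4] Q2=[]
t=12-13: P2@Q0 runs 1, rem=10, I/O yield, promote→Q0. Q0=[P5,P2] Q1=[P1,P3,P4] Q2=[]
t=13-15: P5@Q0 runs 2, rem=0, completes. Q0=[P2] Q1=[P1,P3,P4] Q2=[]
t=15-16: P2@Q0 runs 1, rem=9, I/O yield, promote→Q0. Q0=[P2] Q1=[P1,P3,P4] Q2=[]
t=16-17: P2@Q0 runs 1, rem=8, I/O yield, promote→Q0. Q0=[P2] Q1=[P1,P3,P4] Q2=[]
t=17-18: P2@Q0 runs 1, rem=7, I/O yield, promote→Q0. Q0=[P2] Q1=[P1,P3,P4] Q2=[]
t=18-19: P2@Q0 runs 1, rem=6, I/O yield, promote→Q0. Q0=[P2] Q1=[P1,P3,P4] Q2=[]
t=19-20: P2@Q0 runs 1, rem=5, I/O yield, promote→Q0. Q0=[P2] Q1=[P1,P3,P4] Q2=[]
t=20-21: P2@Q0 runs 1, rem=4, I/O yield, promote→Q0. Q0=[P2] Q1=[P1,P3,P4] Q2=[]
t=21-22: P2@Q0 runs 1, rem=3, I/O yield, promote→Q0. Q0=[P2] Q1=[P1,P3,P4] Q2=[]
t=22-23: P2@Q0 runs 1, rem=2, I/O yield, promote→Q0. Q0=[P2] Q1=[P1,P3,P4] Q2=[]
t=23-24: P2@Q0 runs 1, rem=1, I/O yield, promote→Q0. Q0=[P2] Q1=[P1,P3,P4] Q2=[]
t=24-25: P2@Q0 runs 1, rem=0, completes. Q0=[] Q1=[P1,P3,P4] Q2=[]
t=25-30: P1@Q1 runs 5, rem=6, quantum used, demote→Q2. Q0=[] Q1=[P3,P4] Q2=[P1]
t=30-32: P3@Q1 runs 2, rem=0, completes. Q0=[] Q1=[P4] Q2=[P1]
t=32-37: P4@Q1 runs 5, rem=0, completes. Q0=[] Q1=[] Q2=[P1]
t=37-43: P1@Q2 runs 6, rem=0, completes. Q0=[] Q1=[] Q2=[]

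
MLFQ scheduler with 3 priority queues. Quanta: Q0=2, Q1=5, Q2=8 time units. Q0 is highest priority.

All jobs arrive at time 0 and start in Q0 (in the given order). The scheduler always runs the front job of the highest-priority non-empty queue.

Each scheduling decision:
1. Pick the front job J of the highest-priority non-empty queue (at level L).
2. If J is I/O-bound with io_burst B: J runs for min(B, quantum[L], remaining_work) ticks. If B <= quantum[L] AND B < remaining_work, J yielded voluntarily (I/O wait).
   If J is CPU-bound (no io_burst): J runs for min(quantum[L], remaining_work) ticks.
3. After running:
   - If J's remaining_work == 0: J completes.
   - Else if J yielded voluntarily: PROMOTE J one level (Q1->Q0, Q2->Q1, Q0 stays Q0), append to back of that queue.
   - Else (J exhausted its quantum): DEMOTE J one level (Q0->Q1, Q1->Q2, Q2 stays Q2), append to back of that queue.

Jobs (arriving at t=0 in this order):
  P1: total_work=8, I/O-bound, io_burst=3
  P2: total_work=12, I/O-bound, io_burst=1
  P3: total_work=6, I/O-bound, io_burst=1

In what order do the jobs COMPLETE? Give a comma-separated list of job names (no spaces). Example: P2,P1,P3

t=0-2: P1@Q0 runs 2, rem=6, quantum used, demote→Q1. Q0=[P2,P3] Q1=[P1] Q2=[]
t=2-3: P2@Q0 runs 1, rem=11, I/O yield, promote→Q0. Q0=[P3,P2] Q1=[P1] Q2=[]
t=3-4: P3@Q0 runs 1, rem=5, I/O yield, promote→Q0. Q0=[P2,P3] Q1=[P1] Q2=[]
t=4-5: P2@Q0 runs 1, rem=10, I/O yield, promote→Q0. Q0=[P3,P2] Q1=[P1] Q2=[]
t=5-6: P3@Q0 runs 1, rem=4, I/O yield, promote→Q0. Q0=[P2,P3] Q1=[P1] Q2=[]
t=6-7: P2@Q0 runs 1, rem=9, I/O yield, promote→Q0. Q0=[P3,P2] Q1=[P1] Q2=[]
t=7-8: P3@Q0 runs 1, rem=3, I/O yield, promote→Q0. Q0=[P2,P3] Q1=[P1] Q2=[]
t=8-9: P2@Q0 runs 1, rem=8, I/O yield, promote→Q0. Q0=[P3,P2] Q1=[P1] Q2=[]
t=9-10: P3@Q0 runs 1, rem=2, I/O yield, promote→Q0. Q0=[P2,P3] Q1=[P1] Q2=[]
t=10-11: P2@Q0 runs 1, rem=7, I/O yield, promote→Q0. Q0=[P3,P2] Q1=[P1] Q2=[]
t=11-12: P3@Q0 runs 1, rem=1, I/O yield, promote→Q0. Q0=[P2,P3] Q1=[P1] Q2=[]
t=12-13: P2@Q0 runs 1, rem=6, I/O yield, promote→Q0. Q0=[P3,P2] Q1=[P1] Q2=[]
t=13-14: P3@Q0 runs 1, rem=0, completes. Q0=[P2] Q1=[P1] Q2=[]
t=14-15: P2@Q0 runs 1, rem=5, I/O yield, promote→Q0. Q0=[P2] Q1=[P1] Q2=[]
t=15-16: P2@Q0 runs 1, rem=4, I/O yield, promote→Q0. Q0=[P2] Q1=[P1] Q2=[]
t=16-17: P2@Q0 runs 1, rem=3, I/O yield, promote→Q0. Q0=[P2] Q1=[P1] Q2=[]
t=17-18: P2@Q0 runs 1, rem=2, I/O yield, promote→Q0. Q0=[P2] Q1=[P1] Q2=[]
t=18-19: P2@Q0 runs 1, rem=1, I/O yield, promote→Q0. Q0=[P2] Q1=[P1] Q2=[]
t=19-20: P2@Q0 runs 1, rem=0, completes. Q0=[] Q1=[P1] Q2=[]
t=20-23: P1@Q1 runs 3, rem=3, I/O yield, promote→Q0. Q0=[P1] Q1=[] Q2=[]
t=23-25: P1@Q0 runs 2, rem=1, quantum used, demote→Q1. Q0=[] Q1=[P1] Q2=[]
t=25-26: P1@Q1 runs 1, rem=0, completes. Q0=[] Q1=[] Q2=[]

Answer: P3,P2,P1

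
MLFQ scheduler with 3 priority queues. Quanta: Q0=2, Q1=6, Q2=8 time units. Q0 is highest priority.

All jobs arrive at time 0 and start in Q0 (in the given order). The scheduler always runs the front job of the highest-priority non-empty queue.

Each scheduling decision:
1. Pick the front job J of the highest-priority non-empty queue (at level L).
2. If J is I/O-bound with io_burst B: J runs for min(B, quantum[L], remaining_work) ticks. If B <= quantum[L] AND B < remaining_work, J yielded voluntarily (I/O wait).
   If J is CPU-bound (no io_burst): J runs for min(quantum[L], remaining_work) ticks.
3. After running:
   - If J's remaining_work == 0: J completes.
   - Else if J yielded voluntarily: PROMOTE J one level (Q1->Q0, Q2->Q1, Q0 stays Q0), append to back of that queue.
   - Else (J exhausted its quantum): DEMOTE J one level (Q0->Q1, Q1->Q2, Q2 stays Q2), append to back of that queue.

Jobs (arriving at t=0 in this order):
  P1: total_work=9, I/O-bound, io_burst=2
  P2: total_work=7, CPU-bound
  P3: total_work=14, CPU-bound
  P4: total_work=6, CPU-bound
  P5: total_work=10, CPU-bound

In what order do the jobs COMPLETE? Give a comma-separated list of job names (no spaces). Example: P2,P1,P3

Answer: P1,P2,P4,P3,P5

Derivation:
t=0-2: P1@Q0 runs 2, rem=7, I/O yield, promote→Q0. Q0=[P2,P3,P4,P5,P1] Q1=[] Q2=[]
t=2-4: P2@Q0 runs 2, rem=5, quantum used, demote→Q1. Q0=[P3,P4,P5,P1] Q1=[P2] Q2=[]
t=4-6: P3@Q0 runs 2, rem=12, quantum used, demote→Q1. Q0=[P4,P5,P1] Q1=[P2,P3] Q2=[]
t=6-8: P4@Q0 runs 2, rem=4, quantum used, demote→Q1. Q0=[P5,P1] Q1=[P2,P3,P4] Q2=[]
t=8-10: P5@Q0 runs 2, rem=8, quantum used, demote→Q1. Q0=[P1] Q1=[P2,P3,P4,P5] Q2=[]
t=10-12: P1@Q0 runs 2, rem=5, I/O yield, promote→Q0. Q0=[P1] Q1=[P2,P3,P4,P5] Q2=[]
t=12-14: P1@Q0 runs 2, rem=3, I/O yield, promote→Q0. Q0=[P1] Q1=[P2,P3,P4,P5] Q2=[]
t=14-16: P1@Q0 runs 2, rem=1, I/O yield, promote→Q0. Q0=[P1] Q1=[P2,P3,P4,P5] Q2=[]
t=16-17: P1@Q0 runs 1, rem=0, completes. Q0=[] Q1=[P2,P3,P4,P5] Q2=[]
t=17-22: P2@Q1 runs 5, rem=0, completes. Q0=[] Q1=[P3,P4,P5] Q2=[]
t=22-28: P3@Q1 runs 6, rem=6, quantum used, demote→Q2. Q0=[] Q1=[P4,P5] Q2=[P3]
t=28-32: P4@Q1 runs 4, rem=0, completes. Q0=[] Q1=[P5] Q2=[P3]
t=32-38: P5@Q1 runs 6, rem=2, quantum used, demote→Q2. Q0=[] Q1=[] Q2=[P3,P5]
t=38-44: P3@Q2 runs 6, rem=0, completes. Q0=[] Q1=[] Q2=[P5]
t=44-46: P5@Q2 runs 2, rem=0, completes. Q0=[] Q1=[] Q2=[]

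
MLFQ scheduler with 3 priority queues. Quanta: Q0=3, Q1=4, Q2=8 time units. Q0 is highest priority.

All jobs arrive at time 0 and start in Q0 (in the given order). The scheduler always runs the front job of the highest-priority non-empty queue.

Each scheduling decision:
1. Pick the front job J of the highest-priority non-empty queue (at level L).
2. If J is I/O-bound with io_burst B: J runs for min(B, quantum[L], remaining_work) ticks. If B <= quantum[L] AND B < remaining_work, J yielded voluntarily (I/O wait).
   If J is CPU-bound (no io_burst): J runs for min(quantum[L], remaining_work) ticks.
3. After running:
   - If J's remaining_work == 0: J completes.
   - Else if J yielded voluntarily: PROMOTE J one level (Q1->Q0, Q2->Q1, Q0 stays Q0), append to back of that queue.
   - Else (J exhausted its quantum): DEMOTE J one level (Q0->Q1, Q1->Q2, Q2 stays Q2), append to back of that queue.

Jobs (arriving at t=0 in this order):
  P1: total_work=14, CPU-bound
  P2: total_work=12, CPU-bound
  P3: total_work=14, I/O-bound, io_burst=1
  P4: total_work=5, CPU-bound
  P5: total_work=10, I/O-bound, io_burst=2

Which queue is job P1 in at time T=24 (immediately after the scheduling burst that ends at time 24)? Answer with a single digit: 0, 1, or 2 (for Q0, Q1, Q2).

Answer: 1

Derivation:
t=0-3: P1@Q0 runs 3, rem=11, quantum used, demote→Q1. Q0=[P2,P3,P4,P5] Q1=[P1] Q2=[]
t=3-6: P2@Q0 runs 3, rem=9, quantum used, demote→Q1. Q0=[P3,P4,P5] Q1=[P1,P2] Q2=[]
t=6-7: P3@Q0 runs 1, rem=13, I/O yield, promote→Q0. Q0=[P4,P5,P3] Q1=[P1,P2] Q2=[]
t=7-10: P4@Q0 runs 3, rem=2, quantum used, demote→Q1. Q0=[P5,P3] Q1=[P1,P2,P4] Q2=[]
t=10-12: P5@Q0 runs 2, rem=8, I/O yield, promote→Q0. Q0=[P3,P5] Q1=[P1,P2,P4] Q2=[]
t=12-13: P3@Q0 runs 1, rem=12, I/O yield, promote→Q0. Q0=[P5,P3] Q1=[P1,P2,P4] Q2=[]
t=13-15: P5@Q0 runs 2, rem=6, I/O yield, promote→Q0. Q0=[P3,P5] Q1=[P1,P2,P4] Q2=[]
t=15-16: P3@Q0 runs 1, rem=11, I/O yield, promote→Q0. Q0=[P5,P3] Q1=[P1,P2,P4] Q2=[]
t=16-18: P5@Q0 runs 2, rem=4, I/O yield, promote→Q0. Q0=[P3,P5] Q1=[P1,P2,P4] Q2=[]
t=18-19: P3@Q0 runs 1, rem=10, I/O yield, promote→Q0. Q0=[P5,P3] Q1=[P1,P2,P4] Q2=[]
t=19-21: P5@Q0 runs 2, rem=2, I/O yield, promote→Q0. Q0=[P3,P5] Q1=[P1,P2,P4] Q2=[]
t=21-22: P3@Q0 runs 1, rem=9, I/O yield, promote→Q0. Q0=[P5,P3] Q1=[P1,P2,P4] Q2=[]
t=22-24: P5@Q0 runs 2, rem=0, completes. Q0=[P3] Q1=[P1,P2,P4] Q2=[]
t=24-25: P3@Q0 runs 1, rem=8, I/O yield, promote→Q0. Q0=[P3] Q1=[P1,P2,P4] Q2=[]
t=25-26: P3@Q0 runs 1, rem=7, I/O yield, promote→Q0. Q0=[P3] Q1=[P1,P2,P4] Q2=[]
t=26-27: P3@Q0 runs 1, rem=6, I/O yield, promote→Q0. Q0=[P3] Q1=[P1,P2,P4] Q2=[]
t=27-28: P3@Q0 runs 1, rem=5, I/O yield, promote→Q0. Q0=[P3] Q1=[P1,P2,P4] Q2=[]
t=28-29: P3@Q0 runs 1, rem=4, I/O yield, promote→Q0. Q0=[P3] Q1=[P1,P2,P4] Q2=[]
t=29-30: P3@Q0 runs 1, rem=3, I/O yield, promote→Q0. Q0=[P3] Q1=[P1,P2,P4] Q2=[]
t=30-31: P3@Q0 runs 1, rem=2, I/O yield, promote→Q0. Q0=[P3] Q1=[P1,P2,P4] Q2=[]
t=31-32: P3@Q0 runs 1, rem=1, I/O yield, promote→Q0. Q0=[P3] Q1=[P1,P2,P4] Q2=[]
t=32-33: P3@Q0 runs 1, rem=0, completes. Q0=[] Q1=[P1,P2,P4] Q2=[]
t=33-37: P1@Q1 runs 4, rem=7, quantum used, demote→Q2. Q0=[] Q1=[P2,P4] Q2=[P1]
t=37-41: P2@Q1 runs 4, rem=5, quantum used, demote→Q2. Q0=[] Q1=[P4] Q2=[P1,P2]
t=41-43: P4@Q1 runs 2, rem=0, completes. Q0=[] Q1=[] Q2=[P1,P2]
t=43-50: P1@Q2 runs 7, rem=0, completes. Q0=[] Q1=[] Q2=[P2]
t=50-55: P2@Q2 runs 5, rem=0, completes. Q0=[] Q1=[] Q2=[]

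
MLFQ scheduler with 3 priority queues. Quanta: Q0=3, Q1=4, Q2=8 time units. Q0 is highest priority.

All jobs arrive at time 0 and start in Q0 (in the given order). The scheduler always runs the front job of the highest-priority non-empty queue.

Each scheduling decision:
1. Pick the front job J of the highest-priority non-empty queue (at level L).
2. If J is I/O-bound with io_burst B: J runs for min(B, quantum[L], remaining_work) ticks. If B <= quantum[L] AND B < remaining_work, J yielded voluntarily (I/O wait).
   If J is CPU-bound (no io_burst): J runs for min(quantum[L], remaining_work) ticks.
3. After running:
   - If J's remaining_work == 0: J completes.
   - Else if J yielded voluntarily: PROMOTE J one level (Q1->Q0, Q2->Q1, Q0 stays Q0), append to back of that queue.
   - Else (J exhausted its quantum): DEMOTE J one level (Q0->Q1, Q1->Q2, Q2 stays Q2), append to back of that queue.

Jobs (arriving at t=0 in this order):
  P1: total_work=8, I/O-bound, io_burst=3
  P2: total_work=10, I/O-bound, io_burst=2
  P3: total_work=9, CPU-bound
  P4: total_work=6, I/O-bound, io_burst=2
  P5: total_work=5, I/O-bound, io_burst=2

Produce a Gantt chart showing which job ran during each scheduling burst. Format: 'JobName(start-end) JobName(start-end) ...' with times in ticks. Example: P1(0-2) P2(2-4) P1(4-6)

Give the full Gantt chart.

t=0-3: P1@Q0 runs 3, rem=5, I/O yield, promote→Q0. Q0=[P2,P3,P4,P5,P1] Q1=[] Q2=[]
t=3-5: P2@Q0 runs 2, rem=8, I/O yield, promote→Q0. Q0=[P3,P4,P5,P1,P2] Q1=[] Q2=[]
t=5-8: P3@Q0 runs 3, rem=6, quantum used, demote→Q1. Q0=[P4,P5,P1,P2] Q1=[P3] Q2=[]
t=8-10: P4@Q0 runs 2, rem=4, I/O yield, promote→Q0. Q0=[P5,P1,P2,P4] Q1=[P3] Q2=[]
t=10-12: P5@Q0 runs 2, rem=3, I/O yield, promote→Q0. Q0=[P1,P2,P4,P5] Q1=[P3] Q2=[]
t=12-15: P1@Q0 runs 3, rem=2, I/O yield, promote→Q0. Q0=[P2,P4,P5,P1] Q1=[P3] Q2=[]
t=15-17: P2@Q0 runs 2, rem=6, I/O yield, promote→Q0. Q0=[P4,P5,P1,P2] Q1=[P3] Q2=[]
t=17-19: P4@Q0 runs 2, rem=2, I/O yield, promote→Q0. Q0=[P5,P1,P2,P4] Q1=[P3] Q2=[]
t=19-21: P5@Q0 runs 2, rem=1, I/O yield, promote→Q0. Q0=[P1,P2,P4,P5] Q1=[P3] Q2=[]
t=21-23: P1@Q0 runs 2, rem=0, completes. Q0=[P2,P4,P5] Q1=[P3] Q2=[]
t=23-25: P2@Q0 runs 2, rem=4, I/O yield, promote→Q0. Q0=[P4,P5,P2] Q1=[P3] Q2=[]
t=25-27: P4@Q0 runs 2, rem=0, completes. Q0=[P5,P2] Q1=[P3] Q2=[]
t=27-28: P5@Q0 runs 1, rem=0, completes. Q0=[P2] Q1=[P3] Q2=[]
t=28-30: P2@Q0 runs 2, rem=2, I/O yield, promote→Q0. Q0=[P2] Q1=[P3] Q2=[]
t=30-32: P2@Q0 runs 2, rem=0, completes. Q0=[] Q1=[P3] Q2=[]
t=32-36: P3@Q1 runs 4, rem=2, quantum used, demote→Q2. Q0=[] Q1=[] Q2=[P3]
t=36-38: P3@Q2 runs 2, rem=0, completes. Q0=[] Q1=[] Q2=[]

Answer: P1(0-3) P2(3-5) P3(5-8) P4(8-10) P5(10-12) P1(12-15) P2(15-17) P4(17-19) P5(19-21) P1(21-23) P2(23-25) P4(25-27) P5(27-28) P2(28-30) P2(30-32) P3(32-36) P3(36-38)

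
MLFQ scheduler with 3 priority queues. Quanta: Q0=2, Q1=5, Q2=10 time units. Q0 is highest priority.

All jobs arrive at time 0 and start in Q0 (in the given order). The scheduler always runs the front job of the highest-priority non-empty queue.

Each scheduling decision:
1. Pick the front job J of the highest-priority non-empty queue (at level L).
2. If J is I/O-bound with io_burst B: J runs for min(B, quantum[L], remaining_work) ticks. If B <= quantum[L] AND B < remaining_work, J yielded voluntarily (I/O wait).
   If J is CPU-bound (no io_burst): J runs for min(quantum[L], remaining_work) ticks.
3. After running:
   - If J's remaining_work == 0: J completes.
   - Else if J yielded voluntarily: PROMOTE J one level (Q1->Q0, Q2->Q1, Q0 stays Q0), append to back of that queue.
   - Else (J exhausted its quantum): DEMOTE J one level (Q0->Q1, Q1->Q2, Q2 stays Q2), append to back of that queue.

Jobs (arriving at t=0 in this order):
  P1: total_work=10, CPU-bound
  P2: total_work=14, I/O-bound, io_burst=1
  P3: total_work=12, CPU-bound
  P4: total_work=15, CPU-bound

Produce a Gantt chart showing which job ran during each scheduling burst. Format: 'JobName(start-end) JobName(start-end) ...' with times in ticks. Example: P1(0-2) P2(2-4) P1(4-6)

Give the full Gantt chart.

Answer: P1(0-2) P2(2-3) P3(3-5) P4(5-7) P2(7-8) P2(8-9) P2(9-10) P2(10-11) P2(11-12) P2(12-13) P2(13-14) P2(14-15) P2(15-16) P2(16-17) P2(17-18) P2(18-19) P2(19-20) P1(20-25) P3(25-30) P4(30-35) P1(35-38) P3(38-43) P4(43-51)

Derivation:
t=0-2: P1@Q0 runs 2, rem=8, quantum used, demote→Q1. Q0=[P2,P3,P4] Q1=[P1] Q2=[]
t=2-3: P2@Q0 runs 1, rem=13, I/O yield, promote→Q0. Q0=[P3,P4,P2] Q1=[P1] Q2=[]
t=3-5: P3@Q0 runs 2, rem=10, quantum used, demote→Q1. Q0=[P4,P2] Q1=[P1,P3] Q2=[]
t=5-7: P4@Q0 runs 2, rem=13, quantum used, demote→Q1. Q0=[P2] Q1=[P1,P3,P4] Q2=[]
t=7-8: P2@Q0 runs 1, rem=12, I/O yield, promote→Q0. Q0=[P2] Q1=[P1,P3,P4] Q2=[]
t=8-9: P2@Q0 runs 1, rem=11, I/O yield, promote→Q0. Q0=[P2] Q1=[P1,P3,P4] Q2=[]
t=9-10: P2@Q0 runs 1, rem=10, I/O yield, promote→Q0. Q0=[P2] Q1=[P1,P3,P4] Q2=[]
t=10-11: P2@Q0 runs 1, rem=9, I/O yield, promote→Q0. Q0=[P2] Q1=[P1,P3,P4] Q2=[]
t=11-12: P2@Q0 runs 1, rem=8, I/O yield, promote→Q0. Q0=[P2] Q1=[P1,P3,P4] Q2=[]
t=12-13: P2@Q0 runs 1, rem=7, I/O yield, promote→Q0. Q0=[P2] Q1=[P1,P3,P4] Q2=[]
t=13-14: P2@Q0 runs 1, rem=6, I/O yield, promote→Q0. Q0=[P2] Q1=[P1,P3,P4] Q2=[]
t=14-15: P2@Q0 runs 1, rem=5, I/O yield, promote→Q0. Q0=[P2] Q1=[P1,P3,P4] Q2=[]
t=15-16: P2@Q0 runs 1, rem=4, I/O yield, promote→Q0. Q0=[P2] Q1=[P1,P3,P4] Q2=[]
t=16-17: P2@Q0 runs 1, rem=3, I/O yield, promote→Q0. Q0=[P2] Q1=[P1,P3,P4] Q2=[]
t=17-18: P2@Q0 runs 1, rem=2, I/O yield, promote→Q0. Q0=[P2] Q1=[P1,P3,P4] Q2=[]
t=18-19: P2@Q0 runs 1, rem=1, I/O yield, promote→Q0. Q0=[P2] Q1=[P1,P3,P4] Q2=[]
t=19-20: P2@Q0 runs 1, rem=0, completes. Q0=[] Q1=[P1,P3,P4] Q2=[]
t=20-25: P1@Q1 runs 5, rem=3, quantum used, demote→Q2. Q0=[] Q1=[P3,P4] Q2=[P1]
t=25-30: P3@Q1 runs 5, rem=5, quantum used, demote→Q2. Q0=[] Q1=[P4] Q2=[P1,P3]
t=30-35: P4@Q1 runs 5, rem=8, quantum used, demote→Q2. Q0=[] Q1=[] Q2=[P1,P3,P4]
t=35-38: P1@Q2 runs 3, rem=0, completes. Q0=[] Q1=[] Q2=[P3,P4]
t=38-43: P3@Q2 runs 5, rem=0, completes. Q0=[] Q1=[] Q2=[P4]
t=43-51: P4@Q2 runs 8, rem=0, completes. Q0=[] Q1=[] Q2=[]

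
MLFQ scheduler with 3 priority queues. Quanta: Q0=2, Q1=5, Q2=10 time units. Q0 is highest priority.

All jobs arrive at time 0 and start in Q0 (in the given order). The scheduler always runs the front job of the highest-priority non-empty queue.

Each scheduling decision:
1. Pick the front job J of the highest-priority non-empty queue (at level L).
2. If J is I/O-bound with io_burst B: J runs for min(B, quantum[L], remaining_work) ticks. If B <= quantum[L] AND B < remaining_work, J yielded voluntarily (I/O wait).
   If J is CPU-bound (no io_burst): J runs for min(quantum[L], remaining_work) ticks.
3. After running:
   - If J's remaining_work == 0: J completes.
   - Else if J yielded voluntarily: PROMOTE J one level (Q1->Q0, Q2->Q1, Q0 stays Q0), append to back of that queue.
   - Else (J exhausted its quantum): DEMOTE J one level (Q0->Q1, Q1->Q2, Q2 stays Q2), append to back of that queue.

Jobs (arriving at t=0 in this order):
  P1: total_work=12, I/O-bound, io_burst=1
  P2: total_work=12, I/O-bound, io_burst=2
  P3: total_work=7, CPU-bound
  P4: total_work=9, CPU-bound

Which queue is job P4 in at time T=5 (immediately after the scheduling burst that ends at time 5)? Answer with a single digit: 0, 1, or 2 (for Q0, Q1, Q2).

t=0-1: P1@Q0 runs 1, rem=11, I/O yield, promote→Q0. Q0=[P2,P3,P4,P1] Q1=[] Q2=[]
t=1-3: P2@Q0 runs 2, rem=10, I/O yield, promote→Q0. Q0=[P3,P4,P1,P2] Q1=[] Q2=[]
t=3-5: P3@Q0 runs 2, rem=5, quantum used, demote→Q1. Q0=[P4,P1,P2] Q1=[P3] Q2=[]
t=5-7: P4@Q0 runs 2, rem=7, quantum used, demote→Q1. Q0=[P1,P2] Q1=[P3,P4] Q2=[]
t=7-8: P1@Q0 runs 1, rem=10, I/O yield, promote→Q0. Q0=[P2,P1] Q1=[P3,P4] Q2=[]
t=8-10: P2@Q0 runs 2, rem=8, I/O yield, promote→Q0. Q0=[P1,P2] Q1=[P3,P4] Q2=[]
t=10-11: P1@Q0 runs 1, rem=9, I/O yield, promote→Q0. Q0=[P2,P1] Q1=[P3,P4] Q2=[]
t=11-13: P2@Q0 runs 2, rem=6, I/O yield, promote→Q0. Q0=[P1,P2] Q1=[P3,P4] Q2=[]
t=13-14: P1@Q0 runs 1, rem=8, I/O yield, promote→Q0. Q0=[P2,P1] Q1=[P3,P4] Q2=[]
t=14-16: P2@Q0 runs 2, rem=4, I/O yield, promote→Q0. Q0=[P1,P2] Q1=[P3,P4] Q2=[]
t=16-17: P1@Q0 runs 1, rem=7, I/O yield, promote→Q0. Q0=[P2,P1] Q1=[P3,P4] Q2=[]
t=17-19: P2@Q0 runs 2, rem=2, I/O yield, promote→Q0. Q0=[P1,P2] Q1=[P3,P4] Q2=[]
t=19-20: P1@Q0 runs 1, rem=6, I/O yield, promote→Q0. Q0=[P2,P1] Q1=[P3,P4] Q2=[]
t=20-22: P2@Q0 runs 2, rem=0, completes. Q0=[P1] Q1=[P3,P4] Q2=[]
t=22-23: P1@Q0 runs 1, rem=5, I/O yield, promote→Q0. Q0=[P1] Q1=[P3,P4] Q2=[]
t=23-24: P1@Q0 runs 1, rem=4, I/O yield, promote→Q0. Q0=[P1] Q1=[P3,P4] Q2=[]
t=24-25: P1@Q0 runs 1, rem=3, I/O yield, promote→Q0. Q0=[P1] Q1=[P3,P4] Q2=[]
t=25-26: P1@Q0 runs 1, rem=2, I/O yield, promote→Q0. Q0=[P1] Q1=[P3,P4] Q2=[]
t=26-27: P1@Q0 runs 1, rem=1, I/O yield, promote→Q0. Q0=[P1] Q1=[P3,P4] Q2=[]
t=27-28: P1@Q0 runs 1, rem=0, completes. Q0=[] Q1=[P3,P4] Q2=[]
t=28-33: P3@Q1 runs 5, rem=0, completes. Q0=[] Q1=[P4] Q2=[]
t=33-38: P4@Q1 runs 5, rem=2, quantum used, demote→Q2. Q0=[] Q1=[] Q2=[P4]
t=38-40: P4@Q2 runs 2, rem=0, completes. Q0=[] Q1=[] Q2=[]

Answer: 0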